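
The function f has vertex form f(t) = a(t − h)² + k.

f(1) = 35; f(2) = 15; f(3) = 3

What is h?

4

First differences -20, -12; second difference 8 = 2a, so a = 4.
Expanding, the t-coefficient is −2ah = -8h; matching it to the data gives h = 4, and then k = -1.
So f(t) = 4(t − 4)² − 1.
Hence h = 4.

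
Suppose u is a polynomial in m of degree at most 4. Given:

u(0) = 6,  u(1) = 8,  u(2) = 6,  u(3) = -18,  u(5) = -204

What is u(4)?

-82

Write u(m) = am^4 + bm³ + cm² + dm + e; the 5 given values yield a linear system in the 5 coefficients.
Solving, the leading coefficient vanishes, and u(m) = -3m³ + 7m² - 2m + 6.
Then u(4) = -82.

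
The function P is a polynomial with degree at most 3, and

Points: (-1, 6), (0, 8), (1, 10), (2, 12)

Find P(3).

Write P(t) = at³ + bt² + ct + d; the 4 given values yield a linear system in the 4 coefficients.
Solving, the top 2 coefficients vanish, and P(t) = 2t + 8.
Then P(3) = 14.

14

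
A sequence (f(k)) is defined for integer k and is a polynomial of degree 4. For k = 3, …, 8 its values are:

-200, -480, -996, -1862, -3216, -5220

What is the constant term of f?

4

Write f(k) = ak^4 + bk³ + ck² + dk + e; the 6 given values yield a linear system in the 5 coefficients.
Solving, f(k) = -k^4 - k³ - 9k² - 5k + 4.
The constant term is f(0) = 4.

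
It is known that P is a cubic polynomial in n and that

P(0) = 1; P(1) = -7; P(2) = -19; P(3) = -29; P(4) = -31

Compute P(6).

13

First differences: -8, -12, -10, -2. Second differences: -4, 2, 8. Third differences: 6, 6.
Level-3 differences are constant, so P has degree 3.
Fitting a degree-3 polynomial gives P(n) = n³ - 5n² - 4n + 1.
Then P(6) = 13.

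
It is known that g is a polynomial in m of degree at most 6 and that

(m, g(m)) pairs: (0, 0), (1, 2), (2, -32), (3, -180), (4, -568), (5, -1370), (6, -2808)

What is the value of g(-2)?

-40

Write g(m) = am^6 + bm^5 + cm^4 + dm³ + em² + pm + q; the 7 given values yield a linear system in the 7 coefficients.
Solving, the top 2 coefficients vanish, and g(m) = -2m^4 - m³ - m² + 6m.
Then g(-2) = -40.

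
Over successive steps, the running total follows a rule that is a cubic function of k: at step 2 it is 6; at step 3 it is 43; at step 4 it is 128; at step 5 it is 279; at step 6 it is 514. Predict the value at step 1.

-1

Write the value at k as P(k).
First differences: 37, 85, 151, 235. Second differences: 48, 66, 84. Third differences: 18, 18.
Level-3 differences are constant, so P has degree 3.
Fitting a degree-3 polynomial gives P(k) = 3k³ - 3k² - 5k + 4.
Then P(1) = -1.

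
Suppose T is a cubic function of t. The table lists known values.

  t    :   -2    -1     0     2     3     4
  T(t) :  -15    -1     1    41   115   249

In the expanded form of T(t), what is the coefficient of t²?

3

Write T(t) = at³ + bt² + ct + d; the 6 given values yield a linear system in the 4 coefficients.
Solving, T(t) = 3t³ + 3t² + 2t + 1.
The coefficient of t² is 3.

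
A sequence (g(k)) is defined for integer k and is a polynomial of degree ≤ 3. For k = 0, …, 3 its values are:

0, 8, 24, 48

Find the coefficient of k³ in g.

0

First differences: 8, 16, 24. Second differences: 8, 8.
Level-2 differences are constant, so g has degree 2.
Fitting a degree-2 polynomial gives g(k) = 4k² + 4k.
The coefficient of k³ is 0.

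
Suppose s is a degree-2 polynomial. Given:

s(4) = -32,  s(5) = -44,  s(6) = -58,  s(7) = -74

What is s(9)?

-112

First differences: -12, -14, -16. Second differences: -2, -2.
Level-2 differences are constant, so s has degree 2.
Fitting a degree-2 polynomial gives s(m) = -m² - 3m - 4.
Then s(9) = -112.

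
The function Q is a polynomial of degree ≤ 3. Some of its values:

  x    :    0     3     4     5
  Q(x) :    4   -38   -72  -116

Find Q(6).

-170

Write Q(x) = ax³ + bx² + cx + d; the 4 given values yield a linear system in the 4 coefficients.
Solving, the leading coefficient vanishes, and Q(x) = -5x² + x + 4.
Then Q(6) = -170.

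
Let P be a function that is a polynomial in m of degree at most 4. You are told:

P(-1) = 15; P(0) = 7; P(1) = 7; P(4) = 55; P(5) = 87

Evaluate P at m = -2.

Write P(m) = am^4 + bm³ + cm² + dm + e; the 5 given values yield a linear system in the 5 coefficients.
Solving, the top 2 coefficients vanish, and P(m) = 4m² - 4m + 7.
Then P(-2) = 31.

31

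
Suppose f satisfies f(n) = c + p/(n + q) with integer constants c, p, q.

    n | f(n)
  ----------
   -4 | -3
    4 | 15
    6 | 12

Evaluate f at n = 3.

(f(n) − c)(n + q) = p for each data point; the three points give a linear system in c and q, then p follows.
Solving: c = 6, q = 0, p = 36, so f(n) = 6 + 36/(n + 0).
Then f(3) = 6 + 36/3 = 18.

18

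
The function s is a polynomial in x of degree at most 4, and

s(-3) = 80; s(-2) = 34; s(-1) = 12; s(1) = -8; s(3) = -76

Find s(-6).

Write s(x) = ax^4 + bx³ + cx² + dx + e; the 5 given values yield a linear system in the 5 coefficients.
Solving, the leading coefficient vanishes, and s(x) = -2x³ - 8x + 2.
Then s(-6) = 482.

482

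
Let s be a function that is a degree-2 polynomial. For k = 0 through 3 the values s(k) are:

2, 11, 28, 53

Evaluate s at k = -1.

First differences: 9, 17, 25. Second differences: 8, 8.
Level-2 differences are constant, so s has degree 2.
Fitting a degree-2 polynomial gives s(k) = 4k² + 5k + 2.
Then s(-1) = 1.

1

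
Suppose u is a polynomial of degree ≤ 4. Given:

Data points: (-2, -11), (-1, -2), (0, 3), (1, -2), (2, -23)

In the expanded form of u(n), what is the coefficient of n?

First differences: 9, 5, -5, -21. Second differences: -4, -10, -16. Third differences: -6, -6.
Level-3 differences are constant, so u has degree 3.
Fitting a degree-3 polynomial gives u(n) = -n³ - 5n² + n + 3.
The coefficient of n is 1.

1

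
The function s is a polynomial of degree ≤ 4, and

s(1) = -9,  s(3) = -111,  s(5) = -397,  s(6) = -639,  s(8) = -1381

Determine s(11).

-3319

Write s(m) = am^4 + bm³ + cm² + dm + e; the 5 given values yield a linear system in the 5 coefficients.
Solving, the leading coefficient vanishes, and s(m) = -2m³ - 5m² - 5m + 3.
Then s(11) = -3319.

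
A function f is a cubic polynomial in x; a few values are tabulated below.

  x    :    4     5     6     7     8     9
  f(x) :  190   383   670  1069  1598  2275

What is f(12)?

5374

First differences: 193, 287, 399, 529, 677. Second differences: 94, 112, 130, 148. Third differences: 18, 18, 18.
Level-3 differences are constant, so f has degree 3.
Fitting a degree-3 polynomial gives f(x) = 3x³ + 2x² - 8x - 2.
Then f(12) = 5374.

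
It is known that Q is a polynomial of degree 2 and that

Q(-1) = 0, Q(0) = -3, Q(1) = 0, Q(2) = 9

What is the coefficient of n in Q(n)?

First differences: -3, 3, 9. Second differences: 6, 6.
Level-2 differences are constant, so Q has degree 2.
Fitting a degree-2 polynomial gives Q(n) = 3n² - 3.
The coefficient of n is 0.

0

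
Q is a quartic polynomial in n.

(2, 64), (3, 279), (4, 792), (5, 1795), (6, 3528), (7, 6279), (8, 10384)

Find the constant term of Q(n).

0

First differences: 215, 513, 1003, 1733, 2751, 4105. Second differences: 298, 490, 730, 1018, 1354. Third differences: 192, 240, 288, 336. Fourth differences: 48, 48, 48.
Level-4 differences are constant, so Q has degree 4.
Fitting a degree-4 polynomial gives Q(n) = 2n^4 + 4n³ + 3n² - 6n.
The constant term is Q(0) = 0.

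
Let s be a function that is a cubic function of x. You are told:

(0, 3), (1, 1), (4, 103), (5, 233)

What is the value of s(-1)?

Write s(x) = ax³ + bx² + cx + d; the 4 given values yield a linear system in the 4 coefficients.
Solving, s(x) = 3x³ - 6x² + x + 3.
Then s(-1) = -7.

-7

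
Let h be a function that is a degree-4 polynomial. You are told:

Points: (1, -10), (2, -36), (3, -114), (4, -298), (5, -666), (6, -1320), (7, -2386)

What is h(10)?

-9676

First differences: -26, -78, -184, -368, -654, -1066. Second differences: -52, -106, -184, -286, -412. Third differences: -54, -78, -102, -126. Fourth differences: -24, -24, -24.
Level-4 differences are constant, so h has degree 4.
Fitting a degree-4 polynomial gives h(k) = -k^4 + k³ - 7k² + 3k - 6.
Then h(10) = -9676.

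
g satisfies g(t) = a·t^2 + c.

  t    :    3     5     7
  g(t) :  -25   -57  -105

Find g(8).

From g(3) = -25 and g(5) = -57: 9a + c = -25 and 25a + c = -57.
Subtracting: 16a = -32, so a = -2; then c = -25 − (-2)·9 = -7.
So g(t) = -2t² − 7, and g(8) = -135.

-135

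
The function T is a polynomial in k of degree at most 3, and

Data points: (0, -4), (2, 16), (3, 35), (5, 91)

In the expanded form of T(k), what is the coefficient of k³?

0

Write T(k) = ak³ + bk² + ck + d; the 4 given values yield a linear system in the 4 coefficients.
Solving, the leading coefficient vanishes, and T(k) = 3k² + 4k - 4.
The coefficient of k³ is 0.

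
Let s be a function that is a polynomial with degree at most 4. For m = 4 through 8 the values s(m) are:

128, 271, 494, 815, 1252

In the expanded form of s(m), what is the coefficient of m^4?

First differences: 143, 223, 321, 437. Second differences: 80, 98, 116. Third differences: 18, 18.
Level-3 differences are constant, so s has degree 3.
Fitting a degree-3 polynomial gives s(m) = 3m³ - 5m² + 5m - 4.
The coefficient of m^4 is 0.

0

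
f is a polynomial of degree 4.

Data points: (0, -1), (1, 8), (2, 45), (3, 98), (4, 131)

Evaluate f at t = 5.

84

Write f(t) = at^4 + bt³ + ct² + dt + e; the 5 given values yield a linear system in the 5 coefficients.
Solving, f(t) = -t^4 + 4t³ + 9t² - 3t - 1.
Then f(5) = 84.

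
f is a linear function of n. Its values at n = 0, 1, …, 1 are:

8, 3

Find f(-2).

Write f(n) = an + b; the 2 given values yield a linear system in the 2 coefficients.
Solving, f(n) = -5n + 8.
Then f(-2) = 18.

18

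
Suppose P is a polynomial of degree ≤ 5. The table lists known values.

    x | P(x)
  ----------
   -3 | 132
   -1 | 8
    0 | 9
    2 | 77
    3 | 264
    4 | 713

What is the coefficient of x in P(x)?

Write P(x) = ax^5 + bx^4 + cx³ + dx² + ex + p; the 6 given values yield a linear system in the 6 coefficients.
Solving, the leading coefficient vanishes, and P(x) = 2x^4 + 2x³ + 3x² + 4x + 9.
The coefficient of x is 4.

4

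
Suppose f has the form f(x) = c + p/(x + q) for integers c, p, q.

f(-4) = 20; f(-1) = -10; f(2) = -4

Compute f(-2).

-20

(f(x) − c)(x + q) = p for each data point; the three points give a linear system in c and q, then p follows.
Solving: c = 0, q = 3, p = -20, so f(x) = -20/(x + 3).
Then f(-2) = 0 − 20/1 = -20.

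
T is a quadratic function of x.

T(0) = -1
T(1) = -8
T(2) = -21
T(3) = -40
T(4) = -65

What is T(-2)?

-5

First differences: -7, -13, -19, -25. Second differences: -6, -6, -6.
Level-2 differences are constant, so T has degree 2.
Fitting a degree-2 polynomial gives T(x) = -3x² - 4x - 1.
Then T(-2) = -5.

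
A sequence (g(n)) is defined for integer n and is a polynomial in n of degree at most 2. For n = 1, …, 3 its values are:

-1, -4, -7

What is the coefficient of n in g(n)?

-3

Write g(n) = an² + bn + c; the 3 given values yield a linear system in the 3 coefficients.
Solving, the leading coefficient vanishes, and g(n) = -3n + 2.
The coefficient of n is -3.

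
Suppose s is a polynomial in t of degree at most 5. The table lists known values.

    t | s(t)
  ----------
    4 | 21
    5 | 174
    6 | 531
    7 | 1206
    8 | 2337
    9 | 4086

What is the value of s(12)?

First differences: 153, 357, 675, 1131, 1749. Second differences: 204, 318, 456, 618. Third differences: 114, 138, 162. Fourth differences: 24, 24.
Level-4 differences are constant, so s has degree 4.
Fitting a degree-4 polynomial gives s(t) = t^4 - 3t³ - 4t² + 3t + 9.
Then s(12) = 15021.

15021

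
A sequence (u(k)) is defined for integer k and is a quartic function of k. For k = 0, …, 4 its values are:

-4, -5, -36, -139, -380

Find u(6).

Write u(k) = ak^4 + bk³ + ck² + dk + e; the 5 given values yield a linear system in the 5 coefficients.
Solving, u(k) = -k^4 - k³ - 5k² + 6k - 4.
Then u(6) = -1660.

-1660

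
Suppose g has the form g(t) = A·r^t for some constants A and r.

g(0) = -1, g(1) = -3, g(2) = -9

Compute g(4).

-81

Consecutive ratio: -3/(-1) = 3, and -9/(-3) = 3, so r = 3.
Then A·3^0 = -1 gives A = -1, and g(t) = -1·3^t.
g(4) = -1·3^4 = -81.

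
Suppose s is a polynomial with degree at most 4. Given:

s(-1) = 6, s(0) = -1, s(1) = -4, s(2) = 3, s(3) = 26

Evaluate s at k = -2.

First differences: -7, -3, 7, 23. Second differences: 4, 10, 16. Third differences: 6, 6.
Level-3 differences are constant, so s has degree 3.
Fitting a degree-3 polynomial gives s(k) = k³ + 2k² - 6k - 1.
Then s(-2) = 11.

11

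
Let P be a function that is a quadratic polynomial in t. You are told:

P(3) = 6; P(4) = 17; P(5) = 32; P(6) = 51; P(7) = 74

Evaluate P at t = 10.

167

First differences: 11, 15, 19, 23. Second differences: 4, 4, 4.
Level-2 differences are constant, so P has degree 2.
Fitting a degree-2 polynomial gives P(t) = 2t² - 3t - 3.
Then P(10) = 167.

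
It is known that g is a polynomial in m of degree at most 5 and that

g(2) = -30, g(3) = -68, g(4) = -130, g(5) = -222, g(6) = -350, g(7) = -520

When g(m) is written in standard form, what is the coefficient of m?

First differences: -38, -62, -92, -128, -170. Second differences: -24, -30, -36, -42. Third differences: -6, -6, -6.
Level-3 differences are constant, so g has degree 3.
Fitting a degree-3 polynomial gives g(m) = -m³ - 3m² - 4m - 2.
The coefficient of m is -4.

-4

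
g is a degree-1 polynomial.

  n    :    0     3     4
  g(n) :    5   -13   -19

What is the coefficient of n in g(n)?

Write g(n) = an + b; the 3 given values yield a linear system in the 2 coefficients.
Solving, g(n) = -6n + 5.
The coefficient of n is -6.

-6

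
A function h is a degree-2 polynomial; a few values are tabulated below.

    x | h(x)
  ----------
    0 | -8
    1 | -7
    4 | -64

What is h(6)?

Write h(x) = ax² + bx + c; the 3 given values yield a linear system in the 3 coefficients.
Solving, h(x) = -5x² + 6x - 8.
Then h(6) = -152.

-152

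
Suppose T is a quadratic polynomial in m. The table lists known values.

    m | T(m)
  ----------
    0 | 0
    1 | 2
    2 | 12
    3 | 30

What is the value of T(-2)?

First differences: 2, 10, 18. Second differences: 8, 8.
Level-2 differences are constant, so T has degree 2.
Fitting a degree-2 polynomial gives T(m) = 4m² - 2m.
Then T(-2) = 20.

20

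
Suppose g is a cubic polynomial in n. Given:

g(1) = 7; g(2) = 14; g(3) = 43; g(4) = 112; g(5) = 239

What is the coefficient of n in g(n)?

7

First differences: 7, 29, 69, 127. Second differences: 22, 40, 58. Third differences: 18, 18.
Level-3 differences are constant, so g has degree 3.
Fitting a degree-3 polynomial gives g(n) = 3n³ - 7n² + 7n + 4.
The coefficient of n is 7.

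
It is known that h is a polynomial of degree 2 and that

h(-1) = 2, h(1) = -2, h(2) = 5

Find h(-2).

13

Write h(x) = ax² + bx + c; the 3 given values yield a linear system in the 3 coefficients.
Solving, h(x) = 3x² - 2x - 3.
Then h(-2) = 13.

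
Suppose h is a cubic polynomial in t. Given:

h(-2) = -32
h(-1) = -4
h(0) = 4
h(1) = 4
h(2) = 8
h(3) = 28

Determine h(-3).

-92

First differences: 28, 8, 0, 4, 20. Second differences: -20, -8, 4, 16. Third differences: 12, 12, 12.
Level-3 differences are constant, so h has degree 3.
Fitting a degree-3 polynomial gives h(t) = 2t³ - 4t² + 2t + 4.
Then h(-3) = -92.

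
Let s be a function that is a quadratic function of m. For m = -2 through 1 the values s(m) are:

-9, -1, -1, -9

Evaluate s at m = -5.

First differences: 8, 0, -8. Second differences: -8, -8.
Level-2 differences are constant, so s has degree 2.
Fitting a degree-2 polynomial gives s(m) = -4m² - 4m - 1.
Then s(-5) = -81.

-81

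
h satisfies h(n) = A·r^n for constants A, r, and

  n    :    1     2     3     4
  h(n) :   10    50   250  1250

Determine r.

5

Consecutive ratio: 50/10 = 5, and 250/50 = 5, so r = 5.
Then A·5^1 = 10 gives A = 2, and h(n) = 2·5^n.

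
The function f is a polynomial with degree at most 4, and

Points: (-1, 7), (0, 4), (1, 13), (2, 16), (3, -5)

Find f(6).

First differences: -3, 9, 3, -21. Second differences: 12, -6, -24. Third differences: -18, -18.
Level-3 differences are constant, so f has degree 3.
Fitting a degree-3 polynomial gives f(k) = -3k³ + 6k² + 6k + 4.
Then f(6) = -392.

-392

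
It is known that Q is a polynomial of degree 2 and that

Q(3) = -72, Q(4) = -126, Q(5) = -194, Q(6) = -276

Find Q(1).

-6

First differences: -54, -68, -82. Second differences: -14, -14.
Level-2 differences are constant, so Q has degree 2.
Fitting a degree-2 polynomial gives Q(x) = -7x² - 5x + 6.
Then Q(1) = -6.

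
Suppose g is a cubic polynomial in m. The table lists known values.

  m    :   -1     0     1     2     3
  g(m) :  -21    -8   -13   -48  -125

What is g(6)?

First differences: 13, -5, -35, -77. Second differences: -18, -30, -42. Third differences: -12, -12.
Level-3 differences are constant, so g has degree 3.
Fitting a degree-3 polynomial gives g(m) = -2m³ - 9m² + 6m - 8.
Then g(6) = -728.

-728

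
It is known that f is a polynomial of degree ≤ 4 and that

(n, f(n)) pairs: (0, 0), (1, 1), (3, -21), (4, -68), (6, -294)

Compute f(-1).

7

Write f(n) = an^4 + bn³ + cn² + dn + e; the 5 given values yield a linear system in the 5 coefficients.
Solving, the leading coefficient vanishes, and f(n) = -2n³ + 4n² - n.
Then f(-1) = 7.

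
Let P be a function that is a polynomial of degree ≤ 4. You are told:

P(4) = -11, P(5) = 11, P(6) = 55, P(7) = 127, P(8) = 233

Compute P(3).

-17

Write P(m) = am^4 + bm³ + cm² + dm + e; the 5 given values yield a linear system in the 5 coefficients.
Solving, the leading coefficient vanishes, and P(m) = m³ - 4m² - 3m + 1.
Then P(3) = -17.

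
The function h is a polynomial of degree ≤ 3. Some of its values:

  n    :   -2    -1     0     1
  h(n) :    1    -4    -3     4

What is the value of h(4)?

61

First differences: -5, 1, 7. Second differences: 6, 6.
Level-2 differences are constant, so h has degree 2.
Fitting a degree-2 polynomial gives h(n) = 3n² + 4n - 3.
Then h(4) = 61.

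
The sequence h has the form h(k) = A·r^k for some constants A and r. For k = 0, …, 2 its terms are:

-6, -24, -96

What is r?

4

Consecutive ratio: -24/(-6) = 4, and -96/(-24) = 4, so r = 4.
Then A·4^0 = -6 gives A = -6, and h(k) = -6·4^k.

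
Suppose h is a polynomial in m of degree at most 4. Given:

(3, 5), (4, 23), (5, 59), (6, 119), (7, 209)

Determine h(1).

First differences: 18, 36, 60, 90. Second differences: 18, 24, 30. Third differences: 6, 6.
Level-3 differences are constant, so h has degree 3.
Fitting a degree-3 polynomial gives h(m) = m³ - 3m² + 2m - 1.
Then h(1) = -1.

-1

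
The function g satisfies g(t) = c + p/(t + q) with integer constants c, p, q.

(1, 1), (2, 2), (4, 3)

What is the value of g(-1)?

-7

(g(t) − c)(t + q) = p for each data point; the three points give a linear system in c and q, then p follows.
Solving: c = 5, q = 2, p = -12, so g(t) = 5 − 12/(t + 2).
Then g(-1) = 5 − 12/1 = -7.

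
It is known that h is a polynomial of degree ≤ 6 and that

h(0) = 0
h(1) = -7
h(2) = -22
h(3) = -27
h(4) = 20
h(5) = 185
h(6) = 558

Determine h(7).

1253

First differences: -7, -15, -5, 47, 165, 373. Second differences: -8, 10, 52, 118, 208. Third differences: 18, 42, 66, 90. Fourth differences: 24, 24, 24.
Level-4 differences are constant, so h has degree 4.
Fitting a degree-4 polynomial gives h(k) = k^4 - 3k³ - 2k² - 3k.
Then h(7) = 1253.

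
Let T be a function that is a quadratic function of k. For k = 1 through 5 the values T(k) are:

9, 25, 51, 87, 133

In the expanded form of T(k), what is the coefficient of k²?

First differences: 16, 26, 36, 46. Second differences: 10, 10, 10.
Level-2 differences are constant, so T has degree 2.
Fitting a degree-2 polynomial gives T(k) = 5k² + k + 3.
The coefficient of k² is 5.

5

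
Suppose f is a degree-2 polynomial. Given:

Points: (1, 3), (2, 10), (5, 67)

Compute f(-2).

Write f(x) = ax² + bx + c; the 3 given values yield a linear system in the 3 coefficients.
Solving, f(x) = 3x² - 2x + 2.
Then f(-2) = 18.

18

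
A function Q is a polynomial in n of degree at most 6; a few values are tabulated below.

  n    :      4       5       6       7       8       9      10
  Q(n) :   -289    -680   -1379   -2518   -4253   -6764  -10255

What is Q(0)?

-5

First differences: -391, -699, -1139, -1735, -2511, -3491. Second differences: -308, -440, -596, -776, -980. Third differences: -132, -156, -180, -204. Fourth differences: -24, -24, -24.
Level-4 differences are constant, so Q has degree 4.
Fitting a degree-4 polynomial gives Q(n) = -n^4 - 3n² + 5n - 5.
The constant term is Q(0) = -5.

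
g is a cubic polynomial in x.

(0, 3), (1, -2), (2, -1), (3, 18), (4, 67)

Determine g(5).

First differences: -5, 1, 19, 49. Second differences: 6, 18, 30. Third differences: 12, 12.
Level-3 differences are constant, so g has degree 3.
Fitting a degree-3 polynomial gives g(x) = 2x³ - 3x² - 4x + 3.
Then g(5) = 158.

158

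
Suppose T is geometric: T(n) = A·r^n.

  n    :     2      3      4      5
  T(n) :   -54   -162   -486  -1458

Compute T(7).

-13122

Consecutive ratio: -162/(-54) = 3, and -486/(-162) = 3, so r = 3.
Then A·3^2 = -54 gives A = -6, and T(n) = -6·3^n.
T(7) = -6·3^7 = -13122.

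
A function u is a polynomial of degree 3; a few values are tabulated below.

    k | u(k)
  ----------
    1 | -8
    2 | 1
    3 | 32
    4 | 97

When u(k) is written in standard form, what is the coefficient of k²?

-1

Write u(k) = ak³ + bk² + ck + d; the 4 given values yield a linear system in the 4 coefficients.
Solving, u(k) = 2k³ - k² - 2k - 7.
The coefficient of k² is -1.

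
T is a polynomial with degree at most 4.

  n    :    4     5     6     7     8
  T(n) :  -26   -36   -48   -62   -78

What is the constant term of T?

-6

First differences: -10, -12, -14, -16. Second differences: -2, -2, -2.
Level-2 differences are constant, so T has degree 2.
Fitting a degree-2 polynomial gives T(n) = -n² - n - 6.
The constant term is T(0) = -6.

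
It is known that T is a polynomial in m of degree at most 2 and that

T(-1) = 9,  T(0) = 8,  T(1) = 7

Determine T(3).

5

First differences: -1, -1.
Level-1 differences are constant, so T has degree 1.
Fitting a degree-1 polynomial gives T(m) = -m + 8.
Then T(3) = 5.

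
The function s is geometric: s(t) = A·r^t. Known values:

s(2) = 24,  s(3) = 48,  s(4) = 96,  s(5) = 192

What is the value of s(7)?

768

Consecutive ratio: 48/24 = 2, and 96/48 = 2, so r = 2.
Then A·2^2 = 24 gives A = 6, and s(t) = 6·2^t.
s(7) = 6·2^7 = 768.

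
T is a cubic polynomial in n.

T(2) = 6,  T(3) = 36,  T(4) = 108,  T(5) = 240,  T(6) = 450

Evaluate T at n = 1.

First differences: 30, 72, 132, 210. Second differences: 42, 60, 78. Third differences: 18, 18.
Level-3 differences are constant, so T has degree 3.
Fitting a degree-3 polynomial gives T(n) = 3n³ - 6n² + 3n.
Then T(1) = 0.

0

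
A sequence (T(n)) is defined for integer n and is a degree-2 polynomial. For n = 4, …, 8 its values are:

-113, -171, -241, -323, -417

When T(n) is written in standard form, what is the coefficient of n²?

First differences: -58, -70, -82, -94. Second differences: -12, -12, -12.
Level-2 differences are constant, so T has degree 2.
Fitting a degree-2 polynomial gives T(n) = -6n² - 4n - 1.
The coefficient of n² is -6.

-6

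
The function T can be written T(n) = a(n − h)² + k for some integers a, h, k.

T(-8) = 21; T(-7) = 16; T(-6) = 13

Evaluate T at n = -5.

12

First differences -5, -3; second difference 2 = 2a, so a = 1.
Expanding, the n-coefficient is −2ah = -2h; matching it to the data gives h = -5, and then k = 12.
So T(n) = 1(n + 5)² + 12.
T(-5) = 1·0² + 12 = 12.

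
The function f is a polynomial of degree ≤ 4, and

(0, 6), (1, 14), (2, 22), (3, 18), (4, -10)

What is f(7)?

First differences: 8, 8, -4, -28. Second differences: 0, -12, -24. Third differences: -12, -12.
Level-3 differences are constant, so f has degree 3.
Fitting a degree-3 polynomial gives f(n) = -2n³ + 6n² + 4n + 6.
Then f(7) = -358.

-358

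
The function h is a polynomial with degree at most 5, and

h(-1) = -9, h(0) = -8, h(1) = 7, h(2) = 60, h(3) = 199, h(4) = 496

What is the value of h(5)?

1047

First differences: 1, 15, 53, 139, 297. Second differences: 14, 38, 86, 158. Third differences: 24, 48, 72. Fourth differences: 24, 24.
Level-4 differences are constant, so h has degree 4.
Extending the table by one column gives the next first difference 551, so h(5) = 496 + 551 = 1047.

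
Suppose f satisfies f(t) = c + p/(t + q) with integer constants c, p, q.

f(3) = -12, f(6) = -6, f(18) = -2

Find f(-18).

2

(f(t) − c)(t + q) = p for each data point; the three points give a linear system in c and q, then p follows.
Solving: c = 0, q = 0, p = -36, so f(t) = -36/(t + 0).
Then f(-18) = 0 − 36/(-18) = 2.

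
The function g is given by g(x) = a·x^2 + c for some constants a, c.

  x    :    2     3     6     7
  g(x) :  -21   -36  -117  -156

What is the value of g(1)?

From g(2) = -21 and g(3) = -36: 4a + c = -21 and 9a + c = -36.
Subtracting: 5a = -15, so a = -3; then c = -21 − (-3)·4 = -9.
So g(x) = -3x² − 9, and g(1) = -12.

-12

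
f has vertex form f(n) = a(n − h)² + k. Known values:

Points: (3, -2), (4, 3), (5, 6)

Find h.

6

First differences 5, 3; second difference -2 = 2a, so a = -1.
Expanding, the n-coefficient is −2ah = 2h; matching it to the data gives h = 6, and then k = 7.
So f(n) = -1(n − 6)² + 7.
Hence h = 6.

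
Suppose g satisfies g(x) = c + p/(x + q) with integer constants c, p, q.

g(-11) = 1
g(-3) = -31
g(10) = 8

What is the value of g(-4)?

(g(x) − c)(x + q) = p for each data point; the three points give a linear system in c and q, then p follows.
Solving: c = 5, q = 2, p = 36, so g(x) = 5 + 36/(x + 2).
Then g(-4) = 5 + 36/(-2) = -13.

-13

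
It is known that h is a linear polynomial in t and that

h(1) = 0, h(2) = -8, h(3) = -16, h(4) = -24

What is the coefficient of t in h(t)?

-8

First differences: -8, -8, -8.
Level-1 differences are constant, so h has degree 1.
Fitting a degree-1 polynomial gives h(t) = -8t + 8.
The coefficient of t is -8.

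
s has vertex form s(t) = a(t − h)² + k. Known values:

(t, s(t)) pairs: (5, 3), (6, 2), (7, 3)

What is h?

First differences -1, 1; second difference 2 = 2a, so a = 1.
Expanding, the t-coefficient is −2ah = -2h; matching it to the data gives h = 6, and then k = 2.
So s(t) = 1(t − 6)² + 2.
Hence h = 6.

6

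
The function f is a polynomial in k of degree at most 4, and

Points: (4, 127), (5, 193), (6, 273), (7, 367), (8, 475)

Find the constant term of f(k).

3

First differences: 66, 80, 94, 108. Second differences: 14, 14, 14.
Level-2 differences are constant, so f has degree 2.
Fitting a degree-2 polynomial gives f(k) = 7k² + 3k + 3.
The constant term is f(0) = 3.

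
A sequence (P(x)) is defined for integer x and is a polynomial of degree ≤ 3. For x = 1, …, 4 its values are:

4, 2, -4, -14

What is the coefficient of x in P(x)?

First differences: -2, -6, -10. Second differences: -4, -4.
Level-2 differences are constant, so P has degree 2.
Fitting a degree-2 polynomial gives P(x) = -2x² + 4x + 2.
The coefficient of x is 4.

4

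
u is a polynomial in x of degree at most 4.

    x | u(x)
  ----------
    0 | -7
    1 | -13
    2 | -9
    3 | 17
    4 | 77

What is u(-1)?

-3

Write u(x) = ax^4 + bx³ + cx² + dx + e; the 5 given values yield a linear system in the 5 coefficients.
Solving, the leading coefficient vanishes, and u(x) = 2x³ - x² - 7x - 7.
Then u(-1) = -3.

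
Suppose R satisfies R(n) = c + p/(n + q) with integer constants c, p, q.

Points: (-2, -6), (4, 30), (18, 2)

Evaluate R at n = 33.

(R(n) − c)(n + q) = p for each data point; the three points give a linear system in c and q, then p follows.
Solving: c = 0, q = -3, p = 30, so R(n) = 30/(n − 3).
Then R(33) = 0 + 30/30 = 1.

1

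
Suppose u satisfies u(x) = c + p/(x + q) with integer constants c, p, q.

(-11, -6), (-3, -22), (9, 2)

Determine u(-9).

(u(x) − c)(x + q) = p for each data point; the three points give a linear system in c and q, then p follows.
Solving: c = -2, q = 1, p = 40, so u(x) = -2 + 40/(x + 1).
Then u(-9) = -2 + 40/(-8) = -7.

-7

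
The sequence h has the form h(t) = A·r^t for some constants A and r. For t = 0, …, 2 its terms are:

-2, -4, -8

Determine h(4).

Consecutive ratio: -4/(-2) = 2, and -8/(-4) = 2, so r = 2.
Then A·2^0 = -2 gives A = -2, and h(t) = -2·2^t.
h(4) = -2·2^4 = -32.

-32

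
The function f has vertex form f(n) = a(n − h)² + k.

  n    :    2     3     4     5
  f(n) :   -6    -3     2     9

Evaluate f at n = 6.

First differences 3, 5, 7; second difference 2 = 2a, so a = 1.
Expanding, the n-coefficient is −2ah = -2h; matching it to the data gives h = 1, and then k = -7.
So f(n) = 1(n − 1)² − 7.
f(6) = 1·5² − 7 = 18.

18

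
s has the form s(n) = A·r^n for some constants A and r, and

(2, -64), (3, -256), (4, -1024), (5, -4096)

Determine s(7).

-65536

Consecutive ratio: -256/(-64) = 4, and -1024/(-256) = 4, so r = 4.
Then A·4^2 = -64 gives A = -4, and s(n) = -4·4^n.
s(7) = -4·4^7 = -65536.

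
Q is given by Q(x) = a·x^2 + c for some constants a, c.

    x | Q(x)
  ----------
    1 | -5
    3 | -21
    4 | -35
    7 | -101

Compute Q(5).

From Q(1) = -5 and Q(3) = -21: 1a + c = -5 and 9a + c = -21.
Subtracting: 8a = -16, so a = -2; then c = -5 − (-2)·1 = -3.
So Q(x) = -2x² − 3, and Q(5) = -53.

-53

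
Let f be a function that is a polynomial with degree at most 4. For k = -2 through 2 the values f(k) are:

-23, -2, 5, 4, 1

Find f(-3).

-64

First differences: 21, 7, -1, -3. Second differences: -14, -8, -2. Third differences: 6, 6.
Level-3 differences are constant, so f has degree 3.
Fitting a degree-3 polynomial gives f(k) = k³ - 4k² + 2k + 5.
Then f(-3) = -64.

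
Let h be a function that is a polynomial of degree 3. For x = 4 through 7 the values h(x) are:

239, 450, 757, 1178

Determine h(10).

3305

Write h(x) = ax³ + bx² + cx + d; the 4 given values yield a linear system in the 4 coefficients.
Solving, h(x) = 3x³ + 3x² + x - 5.
Then h(10) = 3305.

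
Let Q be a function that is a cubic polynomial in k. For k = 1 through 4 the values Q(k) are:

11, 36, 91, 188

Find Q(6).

Write Q(k) = ak³ + bk² + ck + d; the 4 given values yield a linear system in the 4 coefficients.
Solving, Q(k) = 2k³ + 3k² + 2k + 4.
Then Q(6) = 556.

556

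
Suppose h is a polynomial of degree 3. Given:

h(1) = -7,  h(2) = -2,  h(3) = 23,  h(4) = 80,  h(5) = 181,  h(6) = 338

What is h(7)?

563

Write h(m) = am³ + bm² + cm + d; the 6 given values yield a linear system in the 4 coefficients.
Solving, h(m) = 2m³ - 2m² - 3m - 4.
Then h(7) = 563.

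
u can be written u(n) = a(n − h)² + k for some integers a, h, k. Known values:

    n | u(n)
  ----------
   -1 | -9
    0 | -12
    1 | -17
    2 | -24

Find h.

First differences -3, -5, -7; second difference -2 = 2a, so a = -1.
Expanding, the n-coefficient is −2ah = 2h; matching it to the data gives h = -2, and then k = -8.
So u(n) = -1(n + 2)² − 8.
Hence h = -2.

-2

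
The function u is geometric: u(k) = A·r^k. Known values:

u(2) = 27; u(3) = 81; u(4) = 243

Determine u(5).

Consecutive ratio: 81/27 = 3, and 243/81 = 3, so r = 3.
Then A·3^2 = 27 gives A = 3, and u(k) = 3·3^k.
u(5) = 3·3^5 = 729.

729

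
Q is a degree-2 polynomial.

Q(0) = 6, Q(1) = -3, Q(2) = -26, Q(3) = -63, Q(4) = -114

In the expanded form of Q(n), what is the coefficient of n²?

-7

First differences: -9, -23, -37, -51. Second differences: -14, -14, -14.
Level-2 differences are constant, so Q has degree 2.
Fitting a degree-2 polynomial gives Q(n) = -7n² - 2n + 6.
The coefficient of n² is -7.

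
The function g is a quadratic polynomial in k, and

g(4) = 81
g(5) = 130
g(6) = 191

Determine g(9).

446

Write g(k) = ak² + bk + c; the 3 given values yield a linear system in the 3 coefficients.
Solving, g(k) = 6k² - 5k + 5.
Then g(9) = 446.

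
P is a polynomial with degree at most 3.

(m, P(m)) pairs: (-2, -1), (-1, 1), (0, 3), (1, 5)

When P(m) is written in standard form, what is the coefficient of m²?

Write P(m) = am³ + bm² + cm + d; the 4 given values yield a linear system in the 4 coefficients.
Solving, the top 2 coefficients vanish, and P(m) = 2m + 3.
The coefficient of m² is 0.

0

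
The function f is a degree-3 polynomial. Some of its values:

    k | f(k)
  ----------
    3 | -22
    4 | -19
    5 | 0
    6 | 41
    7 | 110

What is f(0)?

First differences: 3, 19, 41, 69. Second differences: 16, 22, 28. Third differences: 6, 6.
Level-3 differences are constant, so f has degree 3.
Fitting a degree-3 polynomial gives f(k) = k³ - 4k² - 6k + 5.
Then f(0) = 5.

5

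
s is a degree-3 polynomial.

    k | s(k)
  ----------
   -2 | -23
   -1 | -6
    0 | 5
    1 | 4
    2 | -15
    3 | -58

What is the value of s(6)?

First differences: 17, 11, -1, -19, -43. Second differences: -6, -12, -18, -24. Third differences: -6, -6, -6.
Level-3 differences are constant, so s has degree 3.
Fitting a degree-3 polynomial gives s(k) = -k³ - 6k² + 6k + 5.
Then s(6) = -391.

-391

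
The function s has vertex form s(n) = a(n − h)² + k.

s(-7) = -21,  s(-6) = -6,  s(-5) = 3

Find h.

-4

First differences 15, 9; second difference -6 = 2a, so a = -3.
Expanding, the n-coefficient is −2ah = 6h; matching it to the data gives h = -4, and then k = 6.
So s(n) = -3(n + 4)² + 6.
Hence h = -4.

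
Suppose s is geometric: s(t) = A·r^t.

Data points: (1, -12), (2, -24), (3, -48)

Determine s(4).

-96

Consecutive ratio: -24/(-12) = 2, and -48/(-24) = 2, so r = 2.
Then A·2^1 = -12 gives A = -6, and s(t) = -6·2^t.
s(4) = -6·2^4 = -96.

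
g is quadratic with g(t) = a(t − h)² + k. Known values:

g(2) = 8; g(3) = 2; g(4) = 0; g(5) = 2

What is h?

First differences -6, -2, 2; second difference 4 = 2a, so a = 2.
Expanding, the t-coefficient is −2ah = -4h; matching it to the data gives h = 4, and then k = 0.
So g(t) = 2(t − 4)² + 0.
Hence h = 4.

4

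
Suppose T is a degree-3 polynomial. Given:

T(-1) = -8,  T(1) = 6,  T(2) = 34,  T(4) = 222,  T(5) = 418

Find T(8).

Write T(m) = am³ + bm² + cm + d; the 5 given values yield a linear system in the 4 coefficients.
Solving, T(m) = 3m³ + m² + 4m - 2.
Then T(8) = 1630.

1630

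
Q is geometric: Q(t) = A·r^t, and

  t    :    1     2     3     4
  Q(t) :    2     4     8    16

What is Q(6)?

64

Consecutive ratio: 4/2 = 2, and 8/4 = 2, so r = 2.
Then A·2^1 = 2 gives A = 1, and Q(t) = 1·2^t.
Q(6) = 1·2^6 = 64.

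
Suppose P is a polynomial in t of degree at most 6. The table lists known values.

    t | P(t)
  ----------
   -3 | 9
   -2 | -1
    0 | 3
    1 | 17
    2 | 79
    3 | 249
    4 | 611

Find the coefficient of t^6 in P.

Write P(t) = at^6 + bt^5 + ct^4 + dt³ + et² + pt + q; the 7 given values yield a linear system in the 7 coefficients.
Solving, the top 2 coefficients vanish, and P(t) = t^4 + 4t³ + 5t² + 4t + 3.
The coefficient of t^6 is 0.

0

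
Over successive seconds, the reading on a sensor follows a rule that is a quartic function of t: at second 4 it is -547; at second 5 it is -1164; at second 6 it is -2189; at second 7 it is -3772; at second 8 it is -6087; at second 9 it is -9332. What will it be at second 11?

-19524

Write the value at t as g(t).
First differences: -617, -1025, -1583, -2315, -3245. Second differences: -408, -558, -732, -930. Third differences: -150, -174, -198. Fourth differences: -24, -24.
Level-4 differences are constant, so g has degree 4.
Fitting a degree-4 polynomial gives g(t) = -t^4 - 3t³ - 8t² + 7t + 1.
Then g(11) = -19524.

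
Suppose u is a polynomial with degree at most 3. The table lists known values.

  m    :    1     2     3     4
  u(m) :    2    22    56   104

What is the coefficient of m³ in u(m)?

0

First differences: 20, 34, 48. Second differences: 14, 14.
Level-2 differences are constant, so u has degree 2.
Fitting a degree-2 polynomial gives u(m) = 7m² - m - 4.
The coefficient of m³ is 0.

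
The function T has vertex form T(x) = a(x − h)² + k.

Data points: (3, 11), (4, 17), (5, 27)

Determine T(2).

9

First differences 6, 10; second difference 4 = 2a, so a = 2.
Expanding, the x-coefficient is −2ah = -4h; matching it to the data gives h = 2, and then k = 9.
So T(x) = 2(x − 2)² + 9.
T(2) = 2·0² + 9 = 9.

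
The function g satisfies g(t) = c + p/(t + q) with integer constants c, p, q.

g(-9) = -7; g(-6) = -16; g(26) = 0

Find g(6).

(g(t) − c)(t + q) = p for each data point; the three points give a linear system in c and q, then p follows.
Solving: c = -1, q = 4, p = 30, so g(t) = -1 + 30/(t + 4).
Then g(6) = -1 + 30/10 = 2.

2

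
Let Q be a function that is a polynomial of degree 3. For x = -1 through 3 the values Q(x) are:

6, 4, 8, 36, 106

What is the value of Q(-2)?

First differences: -2, 4, 28, 70. Second differences: 6, 24, 42. Third differences: 18, 18.
Level-3 differences are constant, so Q has degree 3.
Fitting a degree-3 polynomial gives Q(x) = 3x³ + 3x² - 2x + 4.
Then Q(-2) = -4.

-4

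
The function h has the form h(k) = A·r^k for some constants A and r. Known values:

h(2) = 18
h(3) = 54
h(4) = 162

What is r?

3

Consecutive ratio: 54/18 = 3, and 162/54 = 3, so r = 3.
Then A·3^2 = 18 gives A = 2, and h(k) = 2·3^k.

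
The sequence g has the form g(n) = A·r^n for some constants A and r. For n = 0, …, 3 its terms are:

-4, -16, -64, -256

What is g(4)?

-1024

Consecutive ratio: -16/(-4) = 4, and -64/(-16) = 4, so r = 4.
Then A·4^0 = -4 gives A = -4, and g(n) = -4·4^n.
g(4) = -4·4^4 = -1024.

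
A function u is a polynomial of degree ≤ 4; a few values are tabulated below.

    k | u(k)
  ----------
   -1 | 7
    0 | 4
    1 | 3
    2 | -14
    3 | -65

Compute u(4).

Write u(k) = ak^4 + bk³ + ck² + dk + e; the 5 given values yield a linear system in the 5 coefficients.
Solving, the leading coefficient vanishes, and u(k) = -3k³ + k² + k + 4.
Then u(4) = -168.

-168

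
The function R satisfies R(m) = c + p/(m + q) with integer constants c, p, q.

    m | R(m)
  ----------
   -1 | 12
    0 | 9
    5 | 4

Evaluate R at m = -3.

(R(m) − c)(m + q) = p for each data point; the three points give a linear system in c and q, then p follows.
Solving: c = 0, q = 4, p = 36, so R(m) = 36/(m + 4).
Then R(-3) = 0 + 36/1 = 36.

36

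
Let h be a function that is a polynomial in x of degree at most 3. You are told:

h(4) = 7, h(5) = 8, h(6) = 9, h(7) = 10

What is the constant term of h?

Write h(x) = ax³ + bx² + cx + d; the 4 given values yield a linear system in the 4 coefficients.
Solving, the top 2 coefficients vanish, and h(x) = x + 3.
The constant term is h(0) = 3.

3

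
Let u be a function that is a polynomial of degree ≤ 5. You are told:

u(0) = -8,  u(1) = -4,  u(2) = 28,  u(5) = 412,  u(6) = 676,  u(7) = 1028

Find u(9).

2044

Write u(t) = at^5 + bt^4 + ct³ + dt² + et + p; the 6 given values yield a linear system in the 6 coefficients.
Solving, the top 2 coefficients vanish, and u(t) = 2t³ + 8t² - 6t - 8.
Then u(9) = 2044.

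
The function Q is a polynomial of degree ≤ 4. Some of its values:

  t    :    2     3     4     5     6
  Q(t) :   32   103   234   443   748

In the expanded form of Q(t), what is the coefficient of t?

-1

Write Q(t) = at^4 + bt³ + ct² + dt + e; the 5 given values yield a linear system in the 5 coefficients.
Solving, the leading coefficient vanishes, and Q(t) = 3t³ + 3t² - t - 2.
The coefficient of t is -1.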